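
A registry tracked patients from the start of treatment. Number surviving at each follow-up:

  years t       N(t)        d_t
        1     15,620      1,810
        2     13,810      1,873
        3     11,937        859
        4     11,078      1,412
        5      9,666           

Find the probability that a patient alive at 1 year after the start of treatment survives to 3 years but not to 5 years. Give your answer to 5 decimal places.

This is the probability of reaching 3 but not 5, conditional on being alive at 1: (N(3) − N(5)) / N(1).
= (11,937 − 9,666) / 15,620 = 2,271 / 15,620 = 0.145391.

0.14539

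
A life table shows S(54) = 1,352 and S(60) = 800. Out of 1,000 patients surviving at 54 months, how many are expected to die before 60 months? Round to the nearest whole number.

The relevant probability is 1 − 800/1,352 = 0.408284.
Expected number = 1,000 × 0.408284 = 408.

408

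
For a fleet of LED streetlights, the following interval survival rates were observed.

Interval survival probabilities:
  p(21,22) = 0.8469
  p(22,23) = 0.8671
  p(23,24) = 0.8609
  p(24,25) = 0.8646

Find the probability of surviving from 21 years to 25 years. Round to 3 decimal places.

The overall survival probability is 0.8469 × 0.8671 × 0.8609 × 0.8646.
= 0.546600.

0.547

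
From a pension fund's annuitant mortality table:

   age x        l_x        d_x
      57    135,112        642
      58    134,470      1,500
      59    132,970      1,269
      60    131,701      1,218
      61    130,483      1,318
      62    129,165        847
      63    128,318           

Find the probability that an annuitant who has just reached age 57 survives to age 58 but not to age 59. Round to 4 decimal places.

0.0111

This is the probability of reaching 58 but not 59, conditional on being alive at 57: (l_58 − l_59) / l_57.
= (134,470 − 132,970) / 135,112 = 1,500 / 135,112 = 0.011102.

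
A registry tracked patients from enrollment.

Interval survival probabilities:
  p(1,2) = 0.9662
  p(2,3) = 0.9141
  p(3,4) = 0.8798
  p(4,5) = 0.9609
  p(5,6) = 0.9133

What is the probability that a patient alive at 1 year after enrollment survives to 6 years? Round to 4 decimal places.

The overall survival probability is 0.9662 × 0.9141 × 0.8798 × 0.9609 × 0.9133.
= 0.681925.

0.6819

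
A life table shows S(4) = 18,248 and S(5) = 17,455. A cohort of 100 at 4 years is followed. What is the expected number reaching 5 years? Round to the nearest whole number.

96

The relevant probability is 17,455/18,248 = 0.956543.
Expected number = 100 × 0.956543 = 96.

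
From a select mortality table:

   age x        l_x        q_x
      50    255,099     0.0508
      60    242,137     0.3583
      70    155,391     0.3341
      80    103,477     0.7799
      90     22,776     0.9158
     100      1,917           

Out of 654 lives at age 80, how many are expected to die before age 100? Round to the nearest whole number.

642

The relevant probability is 1 − 1,917/103,477 = 0.981474.
Expected number = 654 × 0.981474 = 642.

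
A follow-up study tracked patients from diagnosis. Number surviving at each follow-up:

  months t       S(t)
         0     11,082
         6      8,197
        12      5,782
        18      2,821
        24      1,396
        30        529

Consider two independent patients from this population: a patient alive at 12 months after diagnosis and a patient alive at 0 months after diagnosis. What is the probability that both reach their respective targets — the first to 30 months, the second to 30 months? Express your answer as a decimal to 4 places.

p₁ = S(30)/S(12) = 529/5,782 = 0.091491; p₂ = S(30)/S(0) = 529/11,082 = 0.047735.
P(both) = p₁ × p₂ = 0.091491 × 0.047735 = 0.004367.

0.0044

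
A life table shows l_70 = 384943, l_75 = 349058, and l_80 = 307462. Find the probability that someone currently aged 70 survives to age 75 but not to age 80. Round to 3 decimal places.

0.108

We want 5|5q70 = (l_75 − l_80)/l_70.
This is the probability of reaching 75 but not 80, conditional on being alive at 70: (l_75 − l_80) / l_70.
= (349058 − 307462) / 384943 = 41596 / 384943 = 0.108058.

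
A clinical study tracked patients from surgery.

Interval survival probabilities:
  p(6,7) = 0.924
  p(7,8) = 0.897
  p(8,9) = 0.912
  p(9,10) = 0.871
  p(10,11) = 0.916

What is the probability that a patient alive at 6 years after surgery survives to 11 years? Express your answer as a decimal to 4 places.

Chaining the interval survival probabilities: 0.924 × 0.897 × 0.912 × 0.871 × 0.916.
= 0.603077.

0.6031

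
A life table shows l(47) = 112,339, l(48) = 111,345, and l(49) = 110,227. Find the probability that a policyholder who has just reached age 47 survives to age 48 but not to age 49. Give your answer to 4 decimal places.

0.0100

This is the probability of reaching 48 but not 49, conditional on being alive at 47: (l(48) − l(49)) / l(47).
= (111,345 − 110,227) / 112,339 = 1,118 / 112,339 = 0.009952.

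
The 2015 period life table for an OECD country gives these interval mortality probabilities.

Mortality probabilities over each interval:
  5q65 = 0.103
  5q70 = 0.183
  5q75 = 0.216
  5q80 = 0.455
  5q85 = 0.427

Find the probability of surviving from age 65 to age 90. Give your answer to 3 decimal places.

25p65 = (1 − 0.103) × (1 − 0.183) × (1 − 0.216) × (1 − 0.455) × (1 − 0.427).
= 0.897 × 0.817 × 0.784 × 0.545 × 0.573 = 0.179424.

0.179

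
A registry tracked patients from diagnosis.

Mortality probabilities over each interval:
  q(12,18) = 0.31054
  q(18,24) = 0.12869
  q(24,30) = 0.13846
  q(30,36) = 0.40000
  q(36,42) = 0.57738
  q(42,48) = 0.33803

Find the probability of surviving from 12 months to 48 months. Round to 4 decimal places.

Chaining the interval survival probabilities: (1 − 0.31054) × (1 − 0.12869) × (1 − 0.13846) × (1 − 0.40000) × (1 − 0.57738) × (1 − 0.33803).
= 0.68946 × 0.87131 × 0.86154 × 0.60000 × 0.42262 × 0.66197 = 0.086875.

0.0869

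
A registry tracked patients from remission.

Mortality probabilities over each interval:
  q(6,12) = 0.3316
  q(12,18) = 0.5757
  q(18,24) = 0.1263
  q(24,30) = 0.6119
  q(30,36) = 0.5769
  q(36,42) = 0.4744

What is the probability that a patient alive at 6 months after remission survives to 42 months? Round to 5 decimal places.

0.02139

The overall survival probability is (1 − 0.3316) × (1 − 0.5757) × (1 − 0.1263) × (1 − 0.6119) × (1 − 0.5769) × (1 − 0.4744).
= 0.6684 × 0.4243 × 0.8737 × 0.3881 × 0.4231 × 0.5256 = 0.021385.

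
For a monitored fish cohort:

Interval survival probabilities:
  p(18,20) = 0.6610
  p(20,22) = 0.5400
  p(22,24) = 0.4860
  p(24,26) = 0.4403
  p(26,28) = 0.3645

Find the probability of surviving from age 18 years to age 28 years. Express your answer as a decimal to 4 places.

0.0278

P(survive 18→28) = 0.6610 × 0.5400 × 0.4860 × 0.4403 × 0.3645.
= 0.027841.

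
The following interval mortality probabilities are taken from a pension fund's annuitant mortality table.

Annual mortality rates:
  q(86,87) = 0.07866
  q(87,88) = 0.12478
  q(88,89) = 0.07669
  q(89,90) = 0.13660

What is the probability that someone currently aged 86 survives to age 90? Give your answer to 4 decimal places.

P(survive 86→90) = (1 − 0.07866) × (1 − 0.12478) × (1 − 0.07669) × (1 − 0.13660).
= 0.92134 × 0.87522 × 0.92331 × 0.86340 = 0.642831.

0.6428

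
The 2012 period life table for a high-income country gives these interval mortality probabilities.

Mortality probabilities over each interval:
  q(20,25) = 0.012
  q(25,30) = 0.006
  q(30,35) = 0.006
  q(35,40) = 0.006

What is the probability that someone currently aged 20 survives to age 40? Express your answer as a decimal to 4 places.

P(survive 20→40) = (1 − 0.012) × (1 − 0.006) × (1 − 0.006) × (1 − 0.006).
= 0.988 × 0.994 × 0.994 × 0.994 = 0.970322.

0.9703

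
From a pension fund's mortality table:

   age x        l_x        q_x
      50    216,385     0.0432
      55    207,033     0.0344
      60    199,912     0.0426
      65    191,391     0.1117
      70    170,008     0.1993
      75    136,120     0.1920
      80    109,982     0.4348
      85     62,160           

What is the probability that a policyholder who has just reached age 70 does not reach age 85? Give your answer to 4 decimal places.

0.6344

P(die before 85 | alive at 70) = 1 − l_85/l_70 = 1 − 62,160/170,008 = (107,848)/170,008 = 0.634370.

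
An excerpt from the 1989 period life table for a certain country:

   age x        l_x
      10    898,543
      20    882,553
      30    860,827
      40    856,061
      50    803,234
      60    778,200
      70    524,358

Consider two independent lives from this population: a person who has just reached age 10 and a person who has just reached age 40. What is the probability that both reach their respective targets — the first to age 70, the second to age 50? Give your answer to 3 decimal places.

p₁ = l_70/l_10 = 524,358/898,543 = 0.583565; p₂ = l_50/l_40 = 803,234/856,061 = 0.938291.
P(both) = p₁ × p₂ = 0.583565 × 0.938291 = 0.547554.

0.548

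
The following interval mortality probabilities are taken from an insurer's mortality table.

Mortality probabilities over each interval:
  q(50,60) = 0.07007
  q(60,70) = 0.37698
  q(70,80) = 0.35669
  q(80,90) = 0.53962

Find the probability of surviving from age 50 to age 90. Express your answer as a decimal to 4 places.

P(survive 50→90) = (1 − 0.07007) × (1 − 0.37698) × (1 − 0.35669) × (1 − 0.53962).
= 0.92993 × 0.62302 × 0.64331 × 0.46038 = 0.171589.

0.1716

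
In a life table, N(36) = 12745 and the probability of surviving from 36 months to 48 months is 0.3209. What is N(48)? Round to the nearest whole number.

N(48) = N(36) × p = 12745 × 0.3209 = 4090.

4090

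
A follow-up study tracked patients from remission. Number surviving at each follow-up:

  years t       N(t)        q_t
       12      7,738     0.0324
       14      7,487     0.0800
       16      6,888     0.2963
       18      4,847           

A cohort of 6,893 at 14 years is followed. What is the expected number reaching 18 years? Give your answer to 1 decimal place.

4462.5

The relevant probability is 4,847/7,487 = 0.647389.
Expected number = 6,893 × 0.647389 = 4462.5.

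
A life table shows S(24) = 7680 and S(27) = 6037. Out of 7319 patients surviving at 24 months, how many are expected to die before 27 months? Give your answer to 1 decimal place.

The relevant probability is 1 − 6037/7680 = 0.213932.
Expected number = 7319 × 0.213932 = 1565.8.

1565.8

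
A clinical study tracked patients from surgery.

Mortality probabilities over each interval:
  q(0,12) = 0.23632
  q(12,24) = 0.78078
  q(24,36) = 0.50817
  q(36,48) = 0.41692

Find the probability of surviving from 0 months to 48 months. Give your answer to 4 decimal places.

Survival from 0 to 48 is the product of surviving each interval: (1 − 0.23632) × (1 − 0.78078) × (1 − 0.50817) × (1 − 0.41692).
= 0.76368 × 0.21922 × 0.49183 × 0.58308 = 0.048010.

0.0480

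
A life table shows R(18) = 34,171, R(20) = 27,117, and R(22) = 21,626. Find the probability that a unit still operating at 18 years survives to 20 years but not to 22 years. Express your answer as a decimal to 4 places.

0.1607

This is the probability of reaching 20 but not 22, conditional on being operational at 18: (R(20) − R(22)) / R(18).
= (27,117 − 21,626) / 34,171 = 5,491 / 34,171 = 0.160692.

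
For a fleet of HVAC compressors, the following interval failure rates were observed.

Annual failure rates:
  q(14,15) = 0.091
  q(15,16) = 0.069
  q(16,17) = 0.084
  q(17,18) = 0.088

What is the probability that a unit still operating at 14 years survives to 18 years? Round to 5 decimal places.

Chaining the interval survival probabilities: (1 − 0.091) × (1 − 0.069) × (1 − 0.084) × (1 − 0.088).
= 0.909 × 0.931 × 0.916 × 0.912 = 0.706975.

0.70697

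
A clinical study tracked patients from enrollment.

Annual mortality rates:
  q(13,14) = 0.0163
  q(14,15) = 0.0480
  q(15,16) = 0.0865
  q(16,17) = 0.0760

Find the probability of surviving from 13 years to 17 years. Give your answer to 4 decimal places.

0.7905

P(survive 13→17) = (1 − 0.0163) × (1 − 0.0480) × (1 − 0.0865) × (1 − 0.0760).
= 0.9837 × 0.9520 × 0.9135 × 0.9240 = 0.790460.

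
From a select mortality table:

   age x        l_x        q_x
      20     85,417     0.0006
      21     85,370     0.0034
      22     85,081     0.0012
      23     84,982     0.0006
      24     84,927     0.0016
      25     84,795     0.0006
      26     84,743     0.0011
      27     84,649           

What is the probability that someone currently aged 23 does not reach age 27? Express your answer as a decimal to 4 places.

P(die before 27 | alive at 23) = 1 − l_27/l_23 = 1 − 84,649/84,982 = (333)/84,982 = 0.003918.

0.0039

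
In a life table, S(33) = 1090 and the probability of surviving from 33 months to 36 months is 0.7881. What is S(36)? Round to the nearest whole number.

859

S(36) = S(33) × p = 1090 × 0.7881 = 859.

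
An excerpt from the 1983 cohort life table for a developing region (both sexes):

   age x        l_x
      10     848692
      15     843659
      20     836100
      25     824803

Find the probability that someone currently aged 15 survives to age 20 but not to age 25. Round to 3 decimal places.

0.013

We want 5|5q15 = (l_20 − l_25)/l_15.
This is the probability of reaching 20 but not 25, conditional on being alive at 15: (l_20 − l_25) / l_15.
= (836100 − 824803) / 843659 = 11297 / 843659 = 0.013390.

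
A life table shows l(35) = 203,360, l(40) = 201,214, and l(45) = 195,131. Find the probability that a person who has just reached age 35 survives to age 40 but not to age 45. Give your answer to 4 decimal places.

0.0299

This is the probability of reaching 40 but not 45, conditional on being alive at 35: (l(40) − l(45)) / l(35).
= (201,214 − 195,131) / 203,360 = 6,083 / 203,360 = 0.029912.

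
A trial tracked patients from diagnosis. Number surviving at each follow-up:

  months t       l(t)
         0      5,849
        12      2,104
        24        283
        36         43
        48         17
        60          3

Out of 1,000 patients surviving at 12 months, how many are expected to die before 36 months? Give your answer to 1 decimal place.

The relevant probability is 1 − 43/2,104 = 0.979563.
Expected number = 1,000 × 0.979563 = 979.6.

979.6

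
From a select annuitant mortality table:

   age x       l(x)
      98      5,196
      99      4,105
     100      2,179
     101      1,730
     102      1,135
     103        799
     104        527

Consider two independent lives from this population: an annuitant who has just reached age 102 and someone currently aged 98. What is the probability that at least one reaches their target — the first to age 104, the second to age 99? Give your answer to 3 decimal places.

p₁ = l(104)/l(102) = 527/1,135 = 0.464317; p₂ = l(99)/l(98) = 4,105/5,196 = 0.790031.
P(at least one) = 1 − (1−p₁)(1−p₂) = 1 − 0.535683 × 0.209969 = 0.887523.

0.888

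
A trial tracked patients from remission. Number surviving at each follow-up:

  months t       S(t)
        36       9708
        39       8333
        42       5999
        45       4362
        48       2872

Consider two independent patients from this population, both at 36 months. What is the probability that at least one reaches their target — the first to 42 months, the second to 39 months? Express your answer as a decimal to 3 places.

0.946

p₁ = S(42)/S(36) = 5999/9708 = 0.617944; p₂ = S(39)/S(36) = 8333/9708 = 0.858364.
P(at least one) = 1 − (1−p₁)(1−p₂) = 1 − 0.382056 × 0.141636 = 0.945887.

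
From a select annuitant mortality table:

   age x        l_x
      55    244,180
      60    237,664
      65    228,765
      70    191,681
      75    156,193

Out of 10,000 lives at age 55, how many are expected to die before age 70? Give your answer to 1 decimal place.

The relevant probability is 1 − 191,681/244,180 = 0.215001.
Expected number = 10,000 × 0.215001 = 2150.0.

2150.0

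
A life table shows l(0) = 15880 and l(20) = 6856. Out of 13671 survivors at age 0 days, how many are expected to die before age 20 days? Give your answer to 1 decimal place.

7768.7

The relevant probability is 1 − 6856/15880 = 0.568262.
Expected number = 13671 × 0.568262 = 7768.7.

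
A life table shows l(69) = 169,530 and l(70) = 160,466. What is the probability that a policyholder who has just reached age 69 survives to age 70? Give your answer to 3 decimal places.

The conditional survival probability is l(70)/l(69) = 160,466/169,530 = 0.946535.

0.947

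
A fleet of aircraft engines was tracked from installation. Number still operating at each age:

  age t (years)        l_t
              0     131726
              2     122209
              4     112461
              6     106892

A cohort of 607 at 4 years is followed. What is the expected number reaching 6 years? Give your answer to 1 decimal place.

576.9

The relevant probability is 106892/112461 = 0.950481.
Expected number = 607 × 0.950481 = 576.9.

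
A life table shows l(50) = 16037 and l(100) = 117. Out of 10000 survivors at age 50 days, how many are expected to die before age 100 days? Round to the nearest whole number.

9927

The relevant probability is 1 − 117/16037 = 0.992704.
Expected number = 10000 × 0.992704 = 9927.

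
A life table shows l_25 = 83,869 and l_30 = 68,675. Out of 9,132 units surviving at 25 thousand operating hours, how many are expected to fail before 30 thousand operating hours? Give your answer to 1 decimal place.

The relevant probability is 1 − 68,675/83,869 = 0.181163.
Expected number = 9,132 × 0.181163 = 1654.4.

1654.4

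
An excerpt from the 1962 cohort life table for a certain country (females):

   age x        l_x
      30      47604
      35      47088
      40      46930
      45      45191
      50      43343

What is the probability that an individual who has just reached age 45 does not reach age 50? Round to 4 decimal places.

P(die before 50 | alive at 45) = 1 − l_50/l_45 = 1 − 43343/45191 = (1848)/45191 = 0.040893.

0.0409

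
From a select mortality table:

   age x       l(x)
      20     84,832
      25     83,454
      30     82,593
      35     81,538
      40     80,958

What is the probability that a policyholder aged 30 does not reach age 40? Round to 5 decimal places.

0.01980

P(die before 40 | alive at 30) = 1 − l(40)/l(30) = 1 − 80,958/82,593 = (1,635)/82,593 = 0.019796.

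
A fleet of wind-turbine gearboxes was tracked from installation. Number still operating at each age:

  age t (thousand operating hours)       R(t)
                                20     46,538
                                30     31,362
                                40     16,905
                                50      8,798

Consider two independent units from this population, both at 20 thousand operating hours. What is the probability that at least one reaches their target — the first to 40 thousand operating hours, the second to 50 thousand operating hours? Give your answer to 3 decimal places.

p₁ = R(40)/R(20) = 16,905/46,538 = 0.363252; p₂ = R(50)/R(20) = 8,798/46,538 = 0.189050.
P(at least one) = 1 − (1−p₁)(1−p₂) = 1 − 0.636748 × 0.810950 = 0.483629.

0.484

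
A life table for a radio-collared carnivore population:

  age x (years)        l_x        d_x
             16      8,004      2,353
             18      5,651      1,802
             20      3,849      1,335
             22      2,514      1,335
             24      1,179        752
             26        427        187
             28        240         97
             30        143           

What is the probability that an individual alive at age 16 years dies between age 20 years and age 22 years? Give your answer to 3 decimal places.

This is the probability of reaching 20 but not 22, conditional on being alive at 16: (l_20 − l_22) / l_16.
= (3,849 − 2,514) / 8,004 = 1,335 / 8,004 = 0.166792.

0.167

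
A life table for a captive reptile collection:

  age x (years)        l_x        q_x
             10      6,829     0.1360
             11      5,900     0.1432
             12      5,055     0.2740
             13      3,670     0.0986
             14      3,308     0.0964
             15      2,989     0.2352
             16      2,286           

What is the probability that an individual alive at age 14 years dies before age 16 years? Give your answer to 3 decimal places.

P(die before 16 | alive at 14) = 1 − l_16/l_14 = 1 − 2,286/3,308 = (1,022)/3,308 = 0.308948.

0.309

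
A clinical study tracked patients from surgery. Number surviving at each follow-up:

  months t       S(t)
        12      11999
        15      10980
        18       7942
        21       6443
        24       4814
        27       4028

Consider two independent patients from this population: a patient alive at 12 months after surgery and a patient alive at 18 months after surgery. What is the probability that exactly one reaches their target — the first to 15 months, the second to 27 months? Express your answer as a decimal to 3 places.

p₁ = S(15)/S(12) = 10980/11999 = 0.915076; p₂ = S(27)/S(18) = 4028/7942 = 0.507177.
P(exactly one) = p₁(1−p₂) + (1−p₁)p₂ = 0.450970 + 0.043071 = 0.494042.

0.494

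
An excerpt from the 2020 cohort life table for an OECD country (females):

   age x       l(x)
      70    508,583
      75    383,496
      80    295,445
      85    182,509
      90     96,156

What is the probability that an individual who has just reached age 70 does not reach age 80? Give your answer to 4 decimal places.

P(die before 80 | alive at 70) = 1 − l(80)/l(70) = 1 − 295,445/508,583 = (213,138)/508,583 = 0.419082.

0.4191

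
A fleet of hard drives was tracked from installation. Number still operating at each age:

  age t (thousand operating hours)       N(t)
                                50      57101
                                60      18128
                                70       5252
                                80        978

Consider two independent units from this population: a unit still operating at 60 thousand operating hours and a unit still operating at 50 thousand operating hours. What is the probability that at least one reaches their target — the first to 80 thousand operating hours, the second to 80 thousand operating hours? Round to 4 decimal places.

0.0702

p₁ = N(80)/N(60) = 978/18128 = 0.053950; p₂ = N(80)/N(50) = 978/57101 = 0.017128.
P(at least one) = 1 − (1−p₁)(1−p₂) = 1 − 0.946050 × 0.982872 = 0.070154.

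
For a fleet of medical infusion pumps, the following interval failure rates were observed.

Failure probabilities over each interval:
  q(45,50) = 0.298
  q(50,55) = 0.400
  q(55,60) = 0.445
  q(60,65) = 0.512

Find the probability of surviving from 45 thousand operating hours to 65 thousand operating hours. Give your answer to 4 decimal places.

0.1141

Survival from 45 to 65 is the product of surviving each interval: (1 − 0.298) × (1 − 0.400) × (1 − 0.445) × (1 − 0.512).
= 0.702 × 0.600 × 0.555 × 0.488 = 0.114078.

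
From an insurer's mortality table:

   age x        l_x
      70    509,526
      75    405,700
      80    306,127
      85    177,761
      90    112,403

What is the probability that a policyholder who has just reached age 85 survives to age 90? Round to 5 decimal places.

0.63233

We want 5p85 = l_90/l_85.
The conditional survival probability is l_90/l_85 = 112,403/177,761 = 0.632327.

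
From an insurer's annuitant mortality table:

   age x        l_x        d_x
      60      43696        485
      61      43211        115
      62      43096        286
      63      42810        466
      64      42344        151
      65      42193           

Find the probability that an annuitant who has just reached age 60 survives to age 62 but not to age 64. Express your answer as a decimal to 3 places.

0.017

We want 2|2q60 = (l_62 − l_64)/l_60.
This is the probability of reaching 62 but not 64, conditional on being alive at 60: (l_62 − l_64) / l_60.
= (43096 − 42344) / 43696 = 752 / 43696 = 0.017210.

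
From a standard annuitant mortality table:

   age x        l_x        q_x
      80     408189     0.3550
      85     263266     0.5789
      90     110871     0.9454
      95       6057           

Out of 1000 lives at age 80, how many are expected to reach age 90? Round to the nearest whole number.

The relevant probability is 110871/408189 = 0.271617.
Expected number = 1000 × 0.271617 = 272.

272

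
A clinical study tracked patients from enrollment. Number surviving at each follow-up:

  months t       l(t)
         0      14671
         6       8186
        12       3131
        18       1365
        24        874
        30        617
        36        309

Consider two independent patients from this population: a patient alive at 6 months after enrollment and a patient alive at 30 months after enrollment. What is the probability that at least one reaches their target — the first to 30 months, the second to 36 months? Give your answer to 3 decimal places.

p₁ = l(30)/l(6) = 617/8186 = 0.075373; p₂ = l(36)/l(30) = 309/617 = 0.500810.
P(at least one) = 1 − (1−p₁)(1−p₂) = 1 − 0.924627 × 0.499190 = 0.538435.

0.538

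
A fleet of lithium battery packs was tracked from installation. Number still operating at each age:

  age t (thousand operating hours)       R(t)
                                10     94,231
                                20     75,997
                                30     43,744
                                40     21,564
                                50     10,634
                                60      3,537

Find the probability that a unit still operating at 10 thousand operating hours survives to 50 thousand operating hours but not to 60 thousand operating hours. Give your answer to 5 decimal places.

0.07531

This is the probability of reaching 50 but not 60, conditional on being operational at 10: (R(50) − R(60)) / R(10).
= (10,634 − 3,537) / 94,231 = 7,097 / 94,231 = 0.075315.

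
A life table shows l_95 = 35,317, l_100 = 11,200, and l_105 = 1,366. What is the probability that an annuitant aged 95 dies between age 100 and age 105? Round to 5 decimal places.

0.27845

We want 5|5q95 = (l_100 − l_105)/l_95.
This is the probability of reaching 100 but not 105, conditional on being alive at 95: (l_100 − l_105) / l_95.
= (11,200 − 1,366) / 35,317 = 9,834 / 35,317 = 0.278449.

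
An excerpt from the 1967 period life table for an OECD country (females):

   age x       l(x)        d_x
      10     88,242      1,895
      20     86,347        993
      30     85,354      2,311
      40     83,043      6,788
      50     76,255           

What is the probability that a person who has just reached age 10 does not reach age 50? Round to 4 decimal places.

0.1358

P(die before 50 | alive at 10) = 1 − l(50)/l(10) = 1 − 76,255/88,242 = (11,987)/88,242 = 0.135842.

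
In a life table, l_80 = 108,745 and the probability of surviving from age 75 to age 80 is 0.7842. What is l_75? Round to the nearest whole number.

l_75 = l_80 / p = 108,745 / 0.7842 = 138670.

138670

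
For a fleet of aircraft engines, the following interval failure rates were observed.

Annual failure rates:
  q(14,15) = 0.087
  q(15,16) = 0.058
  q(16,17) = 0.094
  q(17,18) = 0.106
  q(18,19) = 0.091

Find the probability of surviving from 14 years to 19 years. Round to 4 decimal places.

P(survive 14→19) = (1 − 0.087) × (1 − 0.058) × (1 − 0.094) × (1 − 0.106) × (1 − 0.091).
= 0.913 × 0.942 × 0.906 × 0.894 × 0.909 = 0.633215.

0.6332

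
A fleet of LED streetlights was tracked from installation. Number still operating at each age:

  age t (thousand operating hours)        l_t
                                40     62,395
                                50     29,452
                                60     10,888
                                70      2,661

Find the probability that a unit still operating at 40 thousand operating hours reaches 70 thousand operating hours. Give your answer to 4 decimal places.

The conditional survival probability is l_70/l_40 = 2,661/62,395 = 0.042648.

0.0426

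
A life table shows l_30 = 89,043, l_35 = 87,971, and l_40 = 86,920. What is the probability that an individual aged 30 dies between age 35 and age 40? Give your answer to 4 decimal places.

We want 5|5q30 = (l_35 − l_40)/l_30.
This is the probability of reaching 35 but not 40, conditional on being alive at 30: (l_35 − l_40) / l_30.
= (87,971 − 86,920) / 89,043 = 1,051 / 89,043 = 0.011803.

0.0118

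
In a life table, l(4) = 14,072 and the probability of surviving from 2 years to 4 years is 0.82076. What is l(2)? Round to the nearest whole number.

l(2) = l(4) / p = 14,072 / 0.82076 = 17145.

17145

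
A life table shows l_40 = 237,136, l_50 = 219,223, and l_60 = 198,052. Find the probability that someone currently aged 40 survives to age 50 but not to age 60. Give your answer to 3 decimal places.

0.089

This is the probability of reaching 50 but not 60, conditional on being alive at 40: (l_50 − l_60) / l_40.
= (219,223 − 198,052) / 237,136 = 21,171 / 237,136 = 0.089278.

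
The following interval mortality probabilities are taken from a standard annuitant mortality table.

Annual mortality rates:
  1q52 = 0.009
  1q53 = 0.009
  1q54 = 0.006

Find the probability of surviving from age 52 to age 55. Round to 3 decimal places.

The overall survival probability is (1 − 0.009) × (1 − 0.009) × (1 − 0.006).
= 0.991 × 0.991 × 0.994 = 0.976189.

0.976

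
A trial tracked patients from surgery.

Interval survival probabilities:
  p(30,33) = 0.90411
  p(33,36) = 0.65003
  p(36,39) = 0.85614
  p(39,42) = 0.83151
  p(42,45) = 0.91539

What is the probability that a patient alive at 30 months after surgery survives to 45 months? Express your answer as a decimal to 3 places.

Chaining the interval survival probabilities: 0.90411 × 0.65003 × 0.85614 × 0.83151 × 0.91539.
= 0.382977.

0.383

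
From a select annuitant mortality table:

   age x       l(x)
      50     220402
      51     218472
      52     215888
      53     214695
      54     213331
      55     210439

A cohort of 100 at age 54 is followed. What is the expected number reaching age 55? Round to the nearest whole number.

99

The relevant probability is 210439/213331 = 0.986444.
Expected number = 100 × 0.986444 = 99.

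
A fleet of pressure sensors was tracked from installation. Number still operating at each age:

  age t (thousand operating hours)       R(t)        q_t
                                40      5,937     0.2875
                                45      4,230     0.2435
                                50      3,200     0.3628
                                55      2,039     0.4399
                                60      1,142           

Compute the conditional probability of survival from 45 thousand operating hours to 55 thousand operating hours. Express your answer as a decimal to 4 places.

The conditional survival probability is R(55)/R(45) = 2,039/4,230 = 0.482033.

0.4820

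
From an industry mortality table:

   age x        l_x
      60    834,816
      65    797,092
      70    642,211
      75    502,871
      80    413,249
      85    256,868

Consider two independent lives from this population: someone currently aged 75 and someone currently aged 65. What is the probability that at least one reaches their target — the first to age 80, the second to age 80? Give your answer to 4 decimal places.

p₁ = l_80/l_75 = 413,249/502,871 = 0.821779; p₂ = l_80/l_65 = 413,249/797,092 = 0.518446.
P(at least one) = 1 − (1−p₁)(1−p₂) = 1 − 0.178221 × 0.481554 = 0.914177.

0.9142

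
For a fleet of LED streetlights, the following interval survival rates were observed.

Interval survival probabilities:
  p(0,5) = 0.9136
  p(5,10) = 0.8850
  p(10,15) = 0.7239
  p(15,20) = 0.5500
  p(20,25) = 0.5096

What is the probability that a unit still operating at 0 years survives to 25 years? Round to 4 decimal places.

0.1640

Survival from 0 to 25 is the product of surviving each interval: 0.9136 × 0.8850 × 0.7239 × 0.5500 × 0.5096.
= 0.164048.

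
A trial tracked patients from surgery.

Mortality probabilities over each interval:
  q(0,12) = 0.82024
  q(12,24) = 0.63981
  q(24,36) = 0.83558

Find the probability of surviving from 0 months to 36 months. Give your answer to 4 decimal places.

The overall survival probability is (1 − 0.82024) × (1 − 0.63981) × (1 − 0.83558).
= 0.17976 × 0.36019 × 0.16442 = 0.010646.

0.0106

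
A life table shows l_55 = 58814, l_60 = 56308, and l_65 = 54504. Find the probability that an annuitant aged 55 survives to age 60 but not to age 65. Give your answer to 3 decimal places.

0.031

This is the probability of reaching 60 but not 65, conditional on being alive at 55: (l_60 − l_65) / l_55.
= (56308 − 54504) / 58814 = 1804 / 58814 = 0.030673.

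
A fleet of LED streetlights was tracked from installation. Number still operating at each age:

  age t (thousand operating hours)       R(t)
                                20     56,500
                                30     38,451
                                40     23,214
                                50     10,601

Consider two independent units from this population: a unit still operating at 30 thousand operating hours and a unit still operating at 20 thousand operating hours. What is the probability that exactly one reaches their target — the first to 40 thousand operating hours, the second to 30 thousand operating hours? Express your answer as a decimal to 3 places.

p₁ = R(40)/R(30) = 23,214/38,451 = 0.603729; p₂ = R(30)/R(20) = 38,451/56,500 = 0.680549.
P(exactly one) = p₁(1−p₂) + (1−p₁)p₂ = 0.192862 + 0.269682 = 0.462544.

0.463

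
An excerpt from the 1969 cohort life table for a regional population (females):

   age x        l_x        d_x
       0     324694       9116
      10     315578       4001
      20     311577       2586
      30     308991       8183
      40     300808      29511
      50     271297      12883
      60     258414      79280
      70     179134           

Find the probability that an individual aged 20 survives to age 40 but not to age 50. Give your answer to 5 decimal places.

0.09471

We want 20|10q20 = (l_40 − l_50)/l_20.
This is the probability of reaching 40 but not 50, conditional on being alive at 20: (l_40 − l_50) / l_20.
= (300808 − 271297) / 311577 = 29511 / 311577 = 0.094715.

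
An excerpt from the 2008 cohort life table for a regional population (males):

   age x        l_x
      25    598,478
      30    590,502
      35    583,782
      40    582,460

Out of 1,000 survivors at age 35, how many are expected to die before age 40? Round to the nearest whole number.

2

The relevant probability is 1 − 582,460/583,782 = 0.002265.
Expected number = 1,000 × 0.002265 = 2.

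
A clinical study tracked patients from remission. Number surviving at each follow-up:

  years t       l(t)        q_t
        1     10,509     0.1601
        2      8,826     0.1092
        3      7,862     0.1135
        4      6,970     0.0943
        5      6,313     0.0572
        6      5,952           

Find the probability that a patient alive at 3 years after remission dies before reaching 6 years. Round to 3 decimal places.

0.243

P(die before 6 | alive at 3) = 1 − l(6)/l(3) = 1 − 5,952/7,862 = (1,910)/7,862 = 0.242941.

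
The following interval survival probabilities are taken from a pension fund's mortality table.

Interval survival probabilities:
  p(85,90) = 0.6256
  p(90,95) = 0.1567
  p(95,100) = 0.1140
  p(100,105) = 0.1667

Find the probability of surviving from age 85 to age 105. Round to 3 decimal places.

0.002

Survival from 85 to 105 is the product of surviving each interval: 0.6256 × 0.1567 × 0.1140 × 0.1667.
= 0.001863.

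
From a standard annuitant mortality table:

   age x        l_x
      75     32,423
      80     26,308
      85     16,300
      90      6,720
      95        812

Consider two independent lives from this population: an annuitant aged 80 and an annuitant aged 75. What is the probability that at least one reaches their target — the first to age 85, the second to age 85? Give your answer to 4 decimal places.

p₁ = l_85/l_80 = 16,300/26,308 = 0.619583; p₂ = l_85/l_75 = 16,300/32,423 = 0.502730.
P(at least one) = 1 − (1−p₁)(1−p₂) = 1 − 0.380417 × 0.497270 = 0.810830.

0.8108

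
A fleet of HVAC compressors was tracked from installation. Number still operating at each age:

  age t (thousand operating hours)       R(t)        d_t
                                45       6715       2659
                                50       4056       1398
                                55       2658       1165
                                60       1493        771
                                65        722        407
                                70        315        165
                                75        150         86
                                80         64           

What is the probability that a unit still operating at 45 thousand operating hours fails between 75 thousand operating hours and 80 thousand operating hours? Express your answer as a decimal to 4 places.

0.0128

This is the probability of reaching 75 but not 80, conditional on being operational at 45: (R(75) − R(80)) / R(45).
= (150 − 64) / 6715 = 86 / 6715 = 0.012807.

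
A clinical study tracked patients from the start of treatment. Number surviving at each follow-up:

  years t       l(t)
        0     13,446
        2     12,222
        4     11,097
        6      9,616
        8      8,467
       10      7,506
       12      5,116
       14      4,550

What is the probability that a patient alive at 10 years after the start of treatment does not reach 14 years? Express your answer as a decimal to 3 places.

P(die before 14 | alive at 10) = 1 − l(14)/l(10) = 1 − 4,550/7,506 = (2,956)/7,506 = 0.393818.

0.394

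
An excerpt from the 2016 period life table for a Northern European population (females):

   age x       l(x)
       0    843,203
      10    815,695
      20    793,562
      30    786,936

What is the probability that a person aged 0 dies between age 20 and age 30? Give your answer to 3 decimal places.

This is the probability of reaching 20 but not 30, conditional on being alive at 0: (l(20) − l(30)) / l(0).
= (793,562 − 786,936) / 843,203 = 6,626 / 843,203 = 0.007858.

0.008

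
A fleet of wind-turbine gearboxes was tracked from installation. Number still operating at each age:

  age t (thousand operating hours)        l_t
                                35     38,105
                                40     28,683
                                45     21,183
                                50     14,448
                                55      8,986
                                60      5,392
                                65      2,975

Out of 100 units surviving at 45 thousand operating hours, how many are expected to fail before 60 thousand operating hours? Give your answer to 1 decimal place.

The relevant probability is 1 − 5,392/21,183 = 0.745456.
Expected number = 100 × 0.745456 = 74.5.

74.5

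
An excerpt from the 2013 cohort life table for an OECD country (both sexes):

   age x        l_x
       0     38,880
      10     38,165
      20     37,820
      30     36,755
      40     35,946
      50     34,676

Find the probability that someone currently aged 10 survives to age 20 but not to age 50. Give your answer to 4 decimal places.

0.0824

We want 10|30q10 = (l_20 − l_50)/l_10.
This is the probability of reaching 20 but not 50, conditional on being alive at 10: (l_20 − l_50) / l_10.
= (37,820 − 34,676) / 38,165 = 3,144 / 38,165 = 0.082379.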